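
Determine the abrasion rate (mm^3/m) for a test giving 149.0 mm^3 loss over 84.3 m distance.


Rate = volume_loss / distance
= 149.0 / 84.3
= 1.767 mm^3/m

1.767 mm^3/m


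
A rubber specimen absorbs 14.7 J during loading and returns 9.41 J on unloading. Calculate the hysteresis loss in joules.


Hysteresis loss = loading - unloading
= 14.7 - 9.41
= 5.29 J

5.29 J


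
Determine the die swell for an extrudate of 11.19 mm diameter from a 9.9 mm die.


Die swell ratio = D_extrudate / D_die
= 11.19 / 9.9
= 1.13

Die swell = 1.13


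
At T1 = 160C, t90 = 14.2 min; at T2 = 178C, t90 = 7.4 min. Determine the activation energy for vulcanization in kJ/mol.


T1 = 433.15 K, T2 = 451.15 K
1/T1 - 1/T2 = 9.2111e-05
ln(t1/t2) = ln(14.2/7.4) = 0.6518
Ea = 8.314 * 0.6518 / 9.2111e-05 = 58828.2335 J/mol
Ea = 58.83 kJ/mol

58.83 kJ/mol


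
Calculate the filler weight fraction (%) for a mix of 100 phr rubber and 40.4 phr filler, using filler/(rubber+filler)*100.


Filler % = filler / (rubber + filler) * 100
= 40.4 / (100 + 40.4) * 100
= 40.4 / 140.4 * 100
= 28.77%

28.77%


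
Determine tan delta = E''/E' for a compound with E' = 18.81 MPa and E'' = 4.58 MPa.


tan delta = E'' / E'
= 4.58 / 18.81
= 0.2435

tan delta = 0.2435


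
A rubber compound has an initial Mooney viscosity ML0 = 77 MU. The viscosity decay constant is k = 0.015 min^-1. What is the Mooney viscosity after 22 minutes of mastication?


ML = ML0 * exp(-k * t)
ML = 77 * exp(-0.015 * 22)
ML = 77 * 0.7189
ML = 55.36 MU

55.36 MU


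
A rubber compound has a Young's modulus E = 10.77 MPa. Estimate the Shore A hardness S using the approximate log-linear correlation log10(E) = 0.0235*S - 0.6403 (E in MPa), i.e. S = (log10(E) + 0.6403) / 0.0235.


log10(E) = 0.0235*S - 0.6403  =>  S = (log10(E) + 0.6403) / 0.0235
log10(10.77) = 1.032216
S = (1.032216 + 0.6403) / 0.0235 = 1.672516 / 0.0235
S = 71.2

Shore A = 71.2


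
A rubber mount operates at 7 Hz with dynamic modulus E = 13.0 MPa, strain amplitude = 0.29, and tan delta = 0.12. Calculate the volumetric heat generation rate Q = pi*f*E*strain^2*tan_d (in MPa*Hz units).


Q = pi * f * E * strain^2 * tan_d
= pi * 7 * 13.0 * 0.29^2 * 0.12
= pi * 7 * 13.0 * 0.0841 * 0.12
= 2.8852

Q = 2.8852


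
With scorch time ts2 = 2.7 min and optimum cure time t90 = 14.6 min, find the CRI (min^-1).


CRI = 100 / (t90 - ts2)
= 100 / (14.6 - 2.7)
= 100 / 11.9
= 8.4 min^-1

8.4 min^-1


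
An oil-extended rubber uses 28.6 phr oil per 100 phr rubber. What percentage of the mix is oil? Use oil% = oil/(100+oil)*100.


Oil % = oil / (100 + oil) * 100
= 28.6 / (100 + 28.6) * 100
= 28.6 / 128.6 * 100
= 22.24%

22.24%


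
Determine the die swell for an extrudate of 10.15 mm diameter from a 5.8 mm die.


Die swell ratio = D_extrudate / D_die
= 10.15 / 5.8
= 1.75

Die swell = 1.75


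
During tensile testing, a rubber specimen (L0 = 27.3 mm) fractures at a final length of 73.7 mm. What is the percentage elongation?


Elongation = (Lf - L0) / L0 * 100
= (73.7 - 27.3) / 27.3 * 100
= 46.4 / 27.3 * 100
= 170.0%

170.0%


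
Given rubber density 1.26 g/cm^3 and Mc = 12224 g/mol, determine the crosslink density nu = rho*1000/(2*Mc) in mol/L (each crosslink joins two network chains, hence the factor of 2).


nu = rho * 1000 / (2 * Mc)
nu = 1.26 * 1000 / (2 * 12224)
nu = 1260.0 / 24448
nu = 0.0515 mol/L

0.0515 mol/L


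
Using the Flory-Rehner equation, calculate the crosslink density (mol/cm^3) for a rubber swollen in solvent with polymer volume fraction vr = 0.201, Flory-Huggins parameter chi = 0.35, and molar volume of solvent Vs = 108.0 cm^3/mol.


ln(1 - vr) = ln(1 - 0.201) = -0.2244
Numerator = -((-0.2244) + 0.201 + 0.35 * 0.201^2) = 0.0093
Denominator = 108.0 * (0.201^(1/3) - 0.201/2) = 52.4099
nu = 0.0093 / 52.4099 = 1.7657e-04 mol/cm^3

1.7657e-04 mol/cm^3


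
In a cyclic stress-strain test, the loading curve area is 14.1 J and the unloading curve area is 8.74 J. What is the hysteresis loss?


Hysteresis loss = loading - unloading
= 14.1 - 8.74
= 5.36 J

5.36 J


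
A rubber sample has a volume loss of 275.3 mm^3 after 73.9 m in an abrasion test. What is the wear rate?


Rate = volume_loss / distance
= 275.3 / 73.9
= 3.725 mm^3/m

3.725 mm^3/m


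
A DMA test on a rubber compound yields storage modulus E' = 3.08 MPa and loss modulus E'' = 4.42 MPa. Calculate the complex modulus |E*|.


|E*| = sqrt(E'^2 + E''^2)
= sqrt(3.08^2 + 4.42^2)
= sqrt(9.4864 + 19.5364)
= 5.387 MPa

5.387 MPa


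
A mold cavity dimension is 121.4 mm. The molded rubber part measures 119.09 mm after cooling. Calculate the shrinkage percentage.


Shrinkage = (mold - part) / mold * 100
= (121.4 - 119.09) / 121.4 * 100
= 2.31 / 121.4 * 100
= 1.9%

1.9%


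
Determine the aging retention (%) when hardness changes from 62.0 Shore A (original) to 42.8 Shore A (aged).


Retention = aged / original * 100
= 42.8 / 62.0 * 100
= 69.0%

69.0%


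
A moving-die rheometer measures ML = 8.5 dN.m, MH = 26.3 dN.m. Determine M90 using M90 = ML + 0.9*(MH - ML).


M90 = ML + 0.9 * (MH - ML)
M90 = 8.5 + 0.9 * (26.3 - 8.5)
M90 = 8.5 + 0.9 * 17.8
M90 = 24.52 dN.m

24.52 dN.m


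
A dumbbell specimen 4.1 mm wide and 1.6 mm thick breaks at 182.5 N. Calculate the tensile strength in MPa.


Area = width * thickness = 4.1 * 1.6 = 6.56 mm^2
TS = force / area = 182.5 / 6.56 = 27.82 MPa

27.82 MPa


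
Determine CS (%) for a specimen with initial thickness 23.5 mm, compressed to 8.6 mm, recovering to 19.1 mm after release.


CS = (t0 - recovered) / (t0 - ts) * 100
= (23.5 - 19.1) / (23.5 - 8.6) * 100
= 4.4 / 14.9 * 100
= 29.5%

29.5%


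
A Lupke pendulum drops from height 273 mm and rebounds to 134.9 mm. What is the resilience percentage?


Resilience = h_rebound / h_drop * 100
= 134.9 / 273 * 100
= 49.4%

49.4%


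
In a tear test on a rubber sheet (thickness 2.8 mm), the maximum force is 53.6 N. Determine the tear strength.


Tear strength = force / thickness
= 53.6 / 2.8
= 19.14 N/mm

19.14 N/mm


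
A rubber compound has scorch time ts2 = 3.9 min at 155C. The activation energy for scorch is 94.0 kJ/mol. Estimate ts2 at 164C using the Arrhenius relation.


Convert temperatures: T1 = 155 + 273.15 = 428.15 K, T2 = 164 + 273.15 = 437.15 K
ts2_new = 3.9 * exp(94000 / 8.314 * (1/437.15 - 1/428.15))
1/T2 - 1/T1 = -4.8086e-05
ts2_new = 2.26 min

2.26 min


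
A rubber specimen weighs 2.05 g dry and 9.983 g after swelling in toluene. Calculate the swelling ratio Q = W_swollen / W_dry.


Q = W_swollen / W_dry
Q = 9.983 / 2.05
Q = 4.87

Q = 4.87


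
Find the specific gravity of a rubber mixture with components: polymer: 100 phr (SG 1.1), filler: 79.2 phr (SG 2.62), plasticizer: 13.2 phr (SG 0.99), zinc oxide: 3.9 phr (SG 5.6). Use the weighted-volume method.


Sum of weights = 196.3
Volume contributions:
  polymer: 100/1.1 = 90.9091
  filler: 79.2/2.62 = 30.2290
  plasticizer: 13.2/0.99 = 13.3333
  zinc oxide: 3.9/5.6 = 0.6964
Sum of volumes = 135.1679
SG = 196.3 / 135.1679 = 1.452

SG = 1.452


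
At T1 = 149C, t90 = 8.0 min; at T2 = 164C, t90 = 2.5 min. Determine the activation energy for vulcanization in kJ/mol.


T1 = 422.15 K, T2 = 437.15 K
1/T1 - 1/T2 = 8.1282e-05
ln(t1/t2) = ln(8.0/2.5) = 1.1632
Ea = 8.314 * 1.1632 / 8.1282e-05 = 118974.0005 J/mol
Ea = 118.97 kJ/mol

118.97 kJ/mol


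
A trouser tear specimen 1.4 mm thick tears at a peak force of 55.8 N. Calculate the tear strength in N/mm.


Tear strength = force / thickness
= 55.8 / 1.4
= 39.86 N/mm

39.86 N/mm


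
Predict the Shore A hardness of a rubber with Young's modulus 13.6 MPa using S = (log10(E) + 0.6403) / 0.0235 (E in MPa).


log10(E) = 0.0235*S - 0.6403  =>  S = (log10(E) + 0.6403) / 0.0235
log10(13.6) = 1.133539
S = (1.133539 + 0.6403) / 0.0235 = 1.773839 / 0.0235
S = 75.5

Shore A = 75.5


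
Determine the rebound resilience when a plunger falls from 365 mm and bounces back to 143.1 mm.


Resilience = h_rebound / h_drop * 100
= 143.1 / 365 * 100
= 39.2%

39.2%


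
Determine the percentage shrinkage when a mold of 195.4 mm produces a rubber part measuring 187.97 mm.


Shrinkage = (mold - part) / mold * 100
= (195.4 - 187.97) / 195.4 * 100
= 7.43 / 195.4 * 100
= 3.8%

3.8%


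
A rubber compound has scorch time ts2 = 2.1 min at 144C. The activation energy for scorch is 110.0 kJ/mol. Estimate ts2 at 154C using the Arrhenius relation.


Convert temperatures: T1 = 144 + 273.15 = 417.15 K, T2 = 154 + 273.15 = 427.15 K
ts2_new = 2.1 * exp(110000 / 8.314 * (1/427.15 - 1/417.15))
1/T2 - 1/T1 = -5.6121e-05
ts2_new = 1.0 min

1.0 min


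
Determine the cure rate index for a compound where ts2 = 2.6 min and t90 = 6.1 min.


CRI = 100 / (t90 - ts2)
= 100 / (6.1 - 2.6)
= 100 / 3.5
= 28.57 min^-1

28.57 min^-1


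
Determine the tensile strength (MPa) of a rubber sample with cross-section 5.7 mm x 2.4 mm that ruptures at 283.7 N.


Area = width * thickness = 5.7 * 2.4 = 13.68 mm^2
TS = force / area = 283.7 / 13.68 = 20.74 MPa

20.74 MPa


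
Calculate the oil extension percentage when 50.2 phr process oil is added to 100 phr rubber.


Oil % = oil / (100 + oil) * 100
= 50.2 / (100 + 50.2) * 100
= 50.2 / 150.2 * 100
= 33.42%

33.42%


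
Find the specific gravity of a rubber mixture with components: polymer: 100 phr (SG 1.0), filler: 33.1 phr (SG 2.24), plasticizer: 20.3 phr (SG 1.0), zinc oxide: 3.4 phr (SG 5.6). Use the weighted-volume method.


Sum of weights = 156.8
Volume contributions:
  polymer: 100/1.0 = 100.0000
  filler: 33.1/2.24 = 14.7768
  plasticizer: 20.3/1.0 = 20.3000
  zinc oxide: 3.4/5.6 = 0.6071
Sum of volumes = 135.6839
SG = 156.8 / 135.6839 = 1.156

SG = 1.156


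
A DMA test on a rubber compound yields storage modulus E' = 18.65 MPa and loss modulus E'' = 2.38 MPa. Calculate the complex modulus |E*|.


|E*| = sqrt(E'^2 + E''^2)
= sqrt(18.65^2 + 2.38^2)
= sqrt(347.8225 + 5.6644)
= 18.801 MPa

18.801 MPa


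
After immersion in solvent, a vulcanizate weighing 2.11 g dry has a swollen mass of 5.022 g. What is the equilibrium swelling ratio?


Q = W_swollen / W_dry
Q = 5.022 / 2.11
Q = 2.38

Q = 2.38


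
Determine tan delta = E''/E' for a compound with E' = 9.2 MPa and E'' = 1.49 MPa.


tan delta = E'' / E'
= 1.49 / 9.2
= 0.162

tan delta = 0.162


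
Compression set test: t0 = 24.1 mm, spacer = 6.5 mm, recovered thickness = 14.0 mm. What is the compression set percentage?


CS = (t0 - recovered) / (t0 - ts) * 100
= (24.1 - 14.0) / (24.1 - 6.5) * 100
= 10.1 / 17.6 * 100
= 57.4%

57.4%


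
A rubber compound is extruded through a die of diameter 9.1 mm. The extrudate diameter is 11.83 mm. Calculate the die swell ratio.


Die swell ratio = D_extrudate / D_die
= 11.83 / 9.1
= 1.3

Die swell = 1.3


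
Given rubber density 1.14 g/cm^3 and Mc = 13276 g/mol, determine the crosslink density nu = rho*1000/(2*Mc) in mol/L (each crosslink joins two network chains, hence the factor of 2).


nu = rho * 1000 / (2 * Mc)
nu = 1.14 * 1000 / (2 * 13276)
nu = 1140.0 / 26552
nu = 0.0429 mol/L

0.0429 mol/L


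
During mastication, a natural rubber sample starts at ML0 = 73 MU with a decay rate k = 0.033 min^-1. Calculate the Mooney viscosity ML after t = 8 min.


ML = ML0 * exp(-k * t)
ML = 73 * exp(-0.033 * 8)
ML = 73 * 0.7680
ML = 56.06 MU

56.06 MU


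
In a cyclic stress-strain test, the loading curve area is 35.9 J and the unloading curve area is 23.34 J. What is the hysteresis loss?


Hysteresis loss = loading - unloading
= 35.9 - 23.34
= 12.56 J

12.56 J


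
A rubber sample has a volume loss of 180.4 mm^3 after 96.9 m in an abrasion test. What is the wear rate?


Rate = volume_loss / distance
= 180.4 / 96.9
= 1.862 mm^3/m

1.862 mm^3/m


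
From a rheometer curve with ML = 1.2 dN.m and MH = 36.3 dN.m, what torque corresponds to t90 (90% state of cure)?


M90 = ML + 0.9 * (MH - ML)
M90 = 1.2 + 0.9 * (36.3 - 1.2)
M90 = 1.2 + 0.9 * 35.1
M90 = 32.79 dN.m

32.79 dN.m


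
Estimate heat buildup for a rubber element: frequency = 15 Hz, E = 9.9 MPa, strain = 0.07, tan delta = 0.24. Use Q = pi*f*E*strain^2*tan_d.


Q = pi * f * E * strain^2 * tan_d
= pi * 15 * 9.9 * 0.07^2 * 0.24
= pi * 15 * 9.9 * 0.0049 * 0.24
= 0.5486

Q = 0.5486


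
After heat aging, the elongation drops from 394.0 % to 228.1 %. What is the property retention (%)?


Retention = aged / original * 100
= 228.1 / 394.0 * 100
= 57.9%

57.9%


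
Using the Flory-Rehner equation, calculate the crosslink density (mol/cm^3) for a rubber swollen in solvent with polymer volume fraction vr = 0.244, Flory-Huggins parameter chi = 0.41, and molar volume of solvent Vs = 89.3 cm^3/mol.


ln(1 - vr) = ln(1 - 0.244) = -0.2797
Numerator = -((-0.2797) + 0.244 + 0.41 * 0.244^2) = 0.0113
Denominator = 89.3 * (0.244^(1/3) - 0.244/2) = 44.9072
nu = 0.0113 / 44.9072 = 2.5172e-04 mol/cm^3

2.5172e-04 mol/cm^3


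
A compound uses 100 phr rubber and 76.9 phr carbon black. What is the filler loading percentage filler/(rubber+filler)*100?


Filler % = filler / (rubber + filler) * 100
= 76.9 / (100 + 76.9) * 100
= 76.9 / 176.9 * 100
= 43.47%

43.47%


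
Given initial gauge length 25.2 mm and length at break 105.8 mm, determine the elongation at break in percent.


Elongation = (Lf - L0) / L0 * 100
= (105.8 - 25.2) / 25.2 * 100
= 80.6 / 25.2 * 100
= 319.8%

319.8%


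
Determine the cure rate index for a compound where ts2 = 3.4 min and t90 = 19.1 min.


CRI = 100 / (t90 - ts2)
= 100 / (19.1 - 3.4)
= 100 / 15.7
= 6.37 min^-1

6.37 min^-1


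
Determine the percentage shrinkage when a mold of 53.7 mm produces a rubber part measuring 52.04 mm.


Shrinkage = (mold - part) / mold * 100
= (53.7 - 52.04) / 53.7 * 100
= 1.66 / 53.7 * 100
= 3.09%

3.09%


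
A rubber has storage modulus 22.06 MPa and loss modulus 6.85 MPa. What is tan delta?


tan delta = E'' / E'
= 6.85 / 22.06
= 0.3105

tan delta = 0.3105


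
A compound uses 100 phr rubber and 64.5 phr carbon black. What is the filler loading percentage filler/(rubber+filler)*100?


Filler % = filler / (rubber + filler) * 100
= 64.5 / (100 + 64.5) * 100
= 64.5 / 164.5 * 100
= 39.21%

39.21%


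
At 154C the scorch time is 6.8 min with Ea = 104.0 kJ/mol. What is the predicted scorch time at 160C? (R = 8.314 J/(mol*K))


Convert temperatures: T1 = 154 + 273.15 = 427.15 K, T2 = 160 + 273.15 = 433.15 K
ts2_new = 6.8 * exp(104000 / 8.314 * (1/433.15 - 1/427.15))
1/T2 - 1/T1 = -3.2429e-05
ts2_new = 4.53 min

4.53 min


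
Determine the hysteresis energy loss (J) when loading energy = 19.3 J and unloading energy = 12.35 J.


Hysteresis loss = loading - unloading
= 19.3 - 12.35
= 6.95 J

6.95 J


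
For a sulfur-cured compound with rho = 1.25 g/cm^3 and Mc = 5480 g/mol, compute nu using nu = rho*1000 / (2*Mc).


nu = rho * 1000 / (2 * Mc)
nu = 1.25 * 1000 / (2 * 5480)
nu = 1250.0 / 10960
nu = 0.1141 mol/L

0.1141 mol/L


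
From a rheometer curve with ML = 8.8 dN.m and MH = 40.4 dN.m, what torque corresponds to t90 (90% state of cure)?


M90 = ML + 0.9 * (MH - ML)
M90 = 8.8 + 0.9 * (40.4 - 8.8)
M90 = 8.8 + 0.9 * 31.6
M90 = 37.24 dN.m

37.24 dN.m


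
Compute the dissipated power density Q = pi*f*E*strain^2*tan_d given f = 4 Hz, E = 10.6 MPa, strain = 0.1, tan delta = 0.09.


Q = pi * f * E * strain^2 * tan_d
= pi * 4 * 10.6 * 0.1^2 * 0.09
= pi * 4 * 10.6 * 0.0100 * 0.09
= 0.1199

Q = 0.1199


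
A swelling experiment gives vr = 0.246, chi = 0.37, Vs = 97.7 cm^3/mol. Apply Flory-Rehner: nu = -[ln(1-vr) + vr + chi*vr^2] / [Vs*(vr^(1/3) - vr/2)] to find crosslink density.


ln(1 - vr) = ln(1 - 0.246) = -0.2824
Numerator = -((-0.2824) + 0.246 + 0.37 * 0.246^2) = 0.0140
Denominator = 97.7 * (0.246^(1/3) - 0.246/2) = 49.2000
nu = 0.0140 / 49.2000 = 2.8398e-04 mol/cm^3

2.8398e-04 mol/cm^3


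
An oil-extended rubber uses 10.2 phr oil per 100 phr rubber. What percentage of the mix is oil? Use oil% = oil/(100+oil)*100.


Oil % = oil / (100 + oil) * 100
= 10.2 / (100 + 10.2) * 100
= 10.2 / 110.2 * 100
= 9.26%

9.26%


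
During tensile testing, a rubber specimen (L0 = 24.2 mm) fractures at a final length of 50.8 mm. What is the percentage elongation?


Elongation = (Lf - L0) / L0 * 100
= (50.8 - 24.2) / 24.2 * 100
= 26.6 / 24.2 * 100
= 109.9%

109.9%


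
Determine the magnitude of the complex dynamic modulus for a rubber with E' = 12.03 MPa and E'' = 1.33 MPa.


|E*| = sqrt(E'^2 + E''^2)
= sqrt(12.03^2 + 1.33^2)
= sqrt(144.7209 + 1.7689)
= 12.103 MPa

12.103 MPa


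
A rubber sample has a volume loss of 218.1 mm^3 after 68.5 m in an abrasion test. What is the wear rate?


Rate = volume_loss / distance
= 218.1 / 68.5
= 3.184 mm^3/m

3.184 mm^3/m


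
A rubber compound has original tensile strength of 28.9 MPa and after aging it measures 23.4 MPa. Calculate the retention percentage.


Retention = aged / original * 100
= 23.4 / 28.9 * 100
= 81.0%

81.0%


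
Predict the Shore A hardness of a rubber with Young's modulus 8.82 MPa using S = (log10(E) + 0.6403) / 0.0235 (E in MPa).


log10(E) = 0.0235*S - 0.6403  =>  S = (log10(E) + 0.6403) / 0.0235
log10(8.82) = 0.945469
S = (0.945469 + 0.6403) / 0.0235 = 1.585769 / 0.0235
S = 67.5

Shore A = 67.5


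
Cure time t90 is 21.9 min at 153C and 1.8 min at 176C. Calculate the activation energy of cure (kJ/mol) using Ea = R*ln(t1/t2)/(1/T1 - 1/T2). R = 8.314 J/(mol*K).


T1 = 426.15 K, T2 = 449.15 K
1/T1 - 1/T2 = 1.2016e-04
ln(t1/t2) = ln(21.9/1.8) = 2.4987
Ea = 8.314 * 2.4987 / 1.2016e-04 = 172882.1651 J/mol
Ea = 172.88 kJ/mol

172.88 kJ/mol


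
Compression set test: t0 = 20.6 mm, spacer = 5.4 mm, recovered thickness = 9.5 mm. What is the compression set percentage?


CS = (t0 - recovered) / (t0 - ts) * 100
= (20.6 - 9.5) / (20.6 - 5.4) * 100
= 11.1 / 15.2 * 100
= 73.0%

73.0%


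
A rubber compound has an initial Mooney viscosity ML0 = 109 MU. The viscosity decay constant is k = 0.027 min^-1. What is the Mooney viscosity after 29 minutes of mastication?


ML = ML0 * exp(-k * t)
ML = 109 * exp(-0.027 * 29)
ML = 109 * 0.4570
ML = 49.82 MU

49.82 MU


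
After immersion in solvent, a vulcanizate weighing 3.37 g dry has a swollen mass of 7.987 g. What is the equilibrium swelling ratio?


Q = W_swollen / W_dry
Q = 7.987 / 3.37
Q = 2.37

Q = 2.37


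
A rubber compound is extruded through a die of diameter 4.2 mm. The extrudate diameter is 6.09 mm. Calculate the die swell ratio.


Die swell ratio = D_extrudate / D_die
= 6.09 / 4.2
= 1.45

Die swell = 1.45


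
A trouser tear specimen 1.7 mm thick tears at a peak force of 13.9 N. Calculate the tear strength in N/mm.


Tear strength = force / thickness
= 13.9 / 1.7
= 8.18 N/mm

8.18 N/mm


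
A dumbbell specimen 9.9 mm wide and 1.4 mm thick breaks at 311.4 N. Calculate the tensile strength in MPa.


Area = width * thickness = 9.9 * 1.4 = 13.86 mm^2
TS = force / area = 311.4 / 13.86 = 22.47 MPa

22.47 MPa


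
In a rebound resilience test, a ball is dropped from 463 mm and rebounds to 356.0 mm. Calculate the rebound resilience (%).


Resilience = h_rebound / h_drop * 100
= 356.0 / 463 * 100
= 76.9%

76.9%


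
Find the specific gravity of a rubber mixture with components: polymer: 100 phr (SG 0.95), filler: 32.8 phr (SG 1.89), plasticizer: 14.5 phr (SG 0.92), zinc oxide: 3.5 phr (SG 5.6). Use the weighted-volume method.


Sum of weights = 150.8
Volume contributions:
  polymer: 100/0.95 = 105.2632
  filler: 32.8/1.89 = 17.3545
  plasticizer: 14.5/0.92 = 15.7609
  zinc oxide: 3.5/5.6 = 0.6250
Sum of volumes = 139.0035
SG = 150.8 / 139.0035 = 1.085

SG = 1.085


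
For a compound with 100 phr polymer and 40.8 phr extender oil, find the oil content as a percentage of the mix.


Oil % = oil / (100 + oil) * 100
= 40.8 / (100 + 40.8) * 100
= 40.8 / 140.8 * 100
= 28.98%

28.98%


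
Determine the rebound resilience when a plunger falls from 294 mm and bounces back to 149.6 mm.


Resilience = h_rebound / h_drop * 100
= 149.6 / 294 * 100
= 50.9%

50.9%


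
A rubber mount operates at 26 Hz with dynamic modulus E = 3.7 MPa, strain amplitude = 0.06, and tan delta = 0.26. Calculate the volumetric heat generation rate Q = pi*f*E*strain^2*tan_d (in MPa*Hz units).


Q = pi * f * E * strain^2 * tan_d
= pi * 26 * 3.7 * 0.06^2 * 0.26
= pi * 26 * 3.7 * 0.0036 * 0.26
= 0.2829

Q = 0.2829


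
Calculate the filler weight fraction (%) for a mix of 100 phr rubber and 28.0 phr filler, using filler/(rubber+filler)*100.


Filler % = filler / (rubber + filler) * 100
= 28.0 / (100 + 28.0) * 100
= 28.0 / 128.0 * 100
= 21.88%

21.88%


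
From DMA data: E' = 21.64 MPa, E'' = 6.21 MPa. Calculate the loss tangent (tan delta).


tan delta = E'' / E'
= 6.21 / 21.64
= 0.287

tan delta = 0.287


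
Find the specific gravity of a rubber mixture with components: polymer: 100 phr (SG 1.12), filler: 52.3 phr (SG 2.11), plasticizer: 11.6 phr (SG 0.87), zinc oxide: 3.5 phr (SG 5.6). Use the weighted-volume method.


Sum of weights = 167.4
Volume contributions:
  polymer: 100/1.12 = 89.2857
  filler: 52.3/2.11 = 24.7867
  plasticizer: 11.6/0.87 = 13.3333
  zinc oxide: 3.5/5.6 = 0.6250
Sum of volumes = 128.0308
SG = 167.4 / 128.0308 = 1.307

SG = 1.307


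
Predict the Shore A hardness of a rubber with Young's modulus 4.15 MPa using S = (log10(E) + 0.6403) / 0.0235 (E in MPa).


log10(E) = 0.0235*S - 0.6403  =>  S = (log10(E) + 0.6403) / 0.0235
log10(4.15) = 0.618048
S = (0.618048 + 0.6403) / 0.0235 = 1.258348 / 0.0235
S = 53.5

Shore A = 53.5


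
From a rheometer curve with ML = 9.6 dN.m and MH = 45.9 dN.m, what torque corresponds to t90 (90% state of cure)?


M90 = ML + 0.9 * (MH - ML)
M90 = 9.6 + 0.9 * (45.9 - 9.6)
M90 = 9.6 + 0.9 * 36.3
M90 = 42.27 dN.m

42.27 dN.m


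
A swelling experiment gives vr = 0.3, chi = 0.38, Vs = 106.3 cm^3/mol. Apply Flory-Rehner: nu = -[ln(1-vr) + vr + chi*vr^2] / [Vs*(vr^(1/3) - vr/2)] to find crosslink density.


ln(1 - vr) = ln(1 - 0.3) = -0.3567
Numerator = -((-0.3567) + 0.3 + 0.38 * 0.3^2) = 0.0225
Denominator = 106.3 * (0.3^(1/3) - 0.3/2) = 55.2157
nu = 0.0225 / 55.2157 = 4.0704e-04 mol/cm^3

4.0704e-04 mol/cm^3


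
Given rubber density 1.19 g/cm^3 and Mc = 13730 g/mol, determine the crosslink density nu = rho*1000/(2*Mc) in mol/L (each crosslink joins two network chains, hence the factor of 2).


nu = rho * 1000 / (2 * Mc)
nu = 1.19 * 1000 / (2 * 13730)
nu = 1190.0 / 27460
nu = 0.0433 mol/L

0.0433 mol/L


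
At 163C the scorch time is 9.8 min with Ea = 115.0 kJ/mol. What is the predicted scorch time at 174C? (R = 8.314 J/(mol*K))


Convert temperatures: T1 = 163 + 273.15 = 436.15 K, T2 = 174 + 273.15 = 447.15 K
ts2_new = 9.8 * exp(115000 / 8.314 * (1/447.15 - 1/436.15))
1/T2 - 1/T1 = -5.6403e-05
ts2_new = 4.49 min

4.49 min


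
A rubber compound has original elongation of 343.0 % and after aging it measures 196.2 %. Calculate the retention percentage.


Retention = aged / original * 100
= 196.2 / 343.0 * 100
= 57.2%

57.2%


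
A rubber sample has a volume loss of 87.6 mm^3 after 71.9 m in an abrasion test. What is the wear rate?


Rate = volume_loss / distance
= 87.6 / 71.9
= 1.218 mm^3/m

1.218 mm^3/m


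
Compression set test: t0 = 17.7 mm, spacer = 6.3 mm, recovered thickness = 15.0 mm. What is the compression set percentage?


CS = (t0 - recovered) / (t0 - ts) * 100
= (17.7 - 15.0) / (17.7 - 6.3) * 100
= 2.7 / 11.4 * 100
= 23.7%

23.7%


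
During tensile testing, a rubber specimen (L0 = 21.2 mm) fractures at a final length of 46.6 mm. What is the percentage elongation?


Elongation = (Lf - L0) / L0 * 100
= (46.6 - 21.2) / 21.2 * 100
= 25.4 / 21.2 * 100
= 119.8%

119.8%


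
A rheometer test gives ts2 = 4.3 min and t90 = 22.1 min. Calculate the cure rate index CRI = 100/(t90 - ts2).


CRI = 100 / (t90 - ts2)
= 100 / (22.1 - 4.3)
= 100 / 17.8
= 5.62 min^-1

5.62 min^-1


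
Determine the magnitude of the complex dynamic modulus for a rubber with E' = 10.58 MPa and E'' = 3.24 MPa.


|E*| = sqrt(E'^2 + E''^2)
= sqrt(10.58^2 + 3.24^2)
= sqrt(111.9364 + 10.4976)
= 11.065 MPa

11.065 MPa


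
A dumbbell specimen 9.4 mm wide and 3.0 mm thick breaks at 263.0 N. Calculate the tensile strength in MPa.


Area = width * thickness = 9.4 * 3.0 = 28.2 mm^2
TS = force / area = 263.0 / 28.2 = 9.33 MPa

9.33 MPa


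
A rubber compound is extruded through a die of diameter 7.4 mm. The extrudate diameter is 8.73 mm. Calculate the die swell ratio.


Die swell ratio = D_extrudate / D_die
= 8.73 / 7.4
= 1.18

Die swell = 1.18


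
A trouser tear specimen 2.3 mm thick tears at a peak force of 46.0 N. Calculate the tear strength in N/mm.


Tear strength = force / thickness
= 46.0 / 2.3
= 20.0 N/mm

20.0 N/mm


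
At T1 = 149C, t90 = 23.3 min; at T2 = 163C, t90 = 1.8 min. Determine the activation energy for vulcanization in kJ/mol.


T1 = 422.15 K, T2 = 436.15 K
1/T1 - 1/T2 = 7.6037e-05
ln(t1/t2) = ln(23.3/1.8) = 2.5607
Ea = 8.314 * 2.5607 / 7.6037e-05 = 279986.8973 J/mol
Ea = 279.99 kJ/mol

279.99 kJ/mol


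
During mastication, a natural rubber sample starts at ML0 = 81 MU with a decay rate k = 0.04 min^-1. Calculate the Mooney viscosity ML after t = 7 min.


ML = ML0 * exp(-k * t)
ML = 81 * exp(-0.04 * 7)
ML = 81 * 0.7558
ML = 61.22 MU

61.22 MU


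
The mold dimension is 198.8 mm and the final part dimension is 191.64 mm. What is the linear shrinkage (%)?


Shrinkage = (mold - part) / mold * 100
= (198.8 - 191.64) / 198.8 * 100
= 7.16 / 198.8 * 100
= 3.6%

3.6%


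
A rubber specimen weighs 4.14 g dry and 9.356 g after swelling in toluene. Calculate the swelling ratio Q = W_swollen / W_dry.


Q = W_swollen / W_dry
Q = 9.356 / 4.14
Q = 2.26

Q = 2.26


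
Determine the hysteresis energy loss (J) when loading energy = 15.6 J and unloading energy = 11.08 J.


Hysteresis loss = loading - unloading
= 15.6 - 11.08
= 4.52 J

4.52 J


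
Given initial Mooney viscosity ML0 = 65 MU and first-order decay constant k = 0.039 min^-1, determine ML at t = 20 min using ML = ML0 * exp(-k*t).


ML = ML0 * exp(-k * t)
ML = 65 * exp(-0.039 * 20)
ML = 65 * 0.4584
ML = 29.8 MU

29.8 MU


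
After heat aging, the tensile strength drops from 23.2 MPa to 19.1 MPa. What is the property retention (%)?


Retention = aged / original * 100
= 19.1 / 23.2 * 100
= 82.3%

82.3%


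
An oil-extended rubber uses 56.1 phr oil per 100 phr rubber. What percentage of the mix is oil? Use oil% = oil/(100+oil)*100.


Oil % = oil / (100 + oil) * 100
= 56.1 / (100 + 56.1) * 100
= 56.1 / 156.1 * 100
= 35.94%

35.94%


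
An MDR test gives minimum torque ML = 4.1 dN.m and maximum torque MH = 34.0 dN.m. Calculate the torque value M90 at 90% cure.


M90 = ML + 0.9 * (MH - ML)
M90 = 4.1 + 0.9 * (34.0 - 4.1)
M90 = 4.1 + 0.9 * 29.9
M90 = 31.01 dN.m

31.01 dN.m


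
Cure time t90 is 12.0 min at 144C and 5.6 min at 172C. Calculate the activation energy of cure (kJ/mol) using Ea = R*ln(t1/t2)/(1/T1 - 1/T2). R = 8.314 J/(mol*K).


T1 = 417.15 K, T2 = 445.15 K
1/T1 - 1/T2 = 1.5079e-04
ln(t1/t2) = ln(12.0/5.6) = 0.7621
Ea = 8.314 * 0.7621 / 1.5079e-04 = 42022.8400 J/mol
Ea = 42.02 kJ/mol

42.02 kJ/mol


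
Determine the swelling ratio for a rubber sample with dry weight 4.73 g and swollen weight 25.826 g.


Q = W_swollen / W_dry
Q = 25.826 / 4.73
Q = 5.46

Q = 5.46


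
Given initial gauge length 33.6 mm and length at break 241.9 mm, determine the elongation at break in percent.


Elongation = (Lf - L0) / L0 * 100
= (241.9 - 33.6) / 33.6 * 100
= 208.3 / 33.6 * 100
= 619.9%

619.9%


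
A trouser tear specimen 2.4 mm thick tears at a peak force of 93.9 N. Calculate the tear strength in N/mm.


Tear strength = force / thickness
= 93.9 / 2.4
= 39.13 N/mm

39.13 N/mm


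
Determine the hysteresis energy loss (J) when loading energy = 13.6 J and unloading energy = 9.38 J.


Hysteresis loss = loading - unloading
= 13.6 - 9.38
= 4.22 J

4.22 J


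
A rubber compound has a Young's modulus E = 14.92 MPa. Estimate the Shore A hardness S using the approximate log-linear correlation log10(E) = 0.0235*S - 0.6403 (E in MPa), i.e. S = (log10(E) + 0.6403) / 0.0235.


log10(E) = 0.0235*S - 0.6403  =>  S = (log10(E) + 0.6403) / 0.0235
log10(14.92) = 1.173769
S = (1.173769 + 0.6403) / 0.0235 = 1.814069 / 0.0235
S = 77.2

Shore A = 77.2


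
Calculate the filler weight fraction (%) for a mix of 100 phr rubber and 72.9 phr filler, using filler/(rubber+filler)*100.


Filler % = filler / (rubber + filler) * 100
= 72.9 / (100 + 72.9) * 100
= 72.9 / 172.9 * 100
= 42.16%

42.16%


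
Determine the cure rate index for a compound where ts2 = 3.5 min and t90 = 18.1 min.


CRI = 100 / (t90 - ts2)
= 100 / (18.1 - 3.5)
= 100 / 14.6
= 6.85 min^-1

6.85 min^-1


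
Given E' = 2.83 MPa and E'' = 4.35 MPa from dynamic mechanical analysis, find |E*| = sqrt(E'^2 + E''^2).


|E*| = sqrt(E'^2 + E''^2)
= sqrt(2.83^2 + 4.35^2)
= sqrt(8.0089 + 18.9225)
= 5.19 MPa

5.19 MPa


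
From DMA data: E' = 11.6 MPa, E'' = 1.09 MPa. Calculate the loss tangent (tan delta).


tan delta = E'' / E'
= 1.09 / 11.6
= 0.094

tan delta = 0.094


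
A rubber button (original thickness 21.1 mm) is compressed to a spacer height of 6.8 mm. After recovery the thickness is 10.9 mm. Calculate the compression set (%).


CS = (t0 - recovered) / (t0 - ts) * 100
= (21.1 - 10.9) / (21.1 - 6.8) * 100
= 10.2 / 14.3 * 100
= 71.3%

71.3%


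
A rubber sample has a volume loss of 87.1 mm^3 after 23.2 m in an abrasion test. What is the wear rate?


Rate = volume_loss / distance
= 87.1 / 23.2
= 3.754 mm^3/m

3.754 mm^3/m


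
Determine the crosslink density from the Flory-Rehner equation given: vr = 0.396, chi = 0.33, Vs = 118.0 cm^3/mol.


ln(1 - vr) = ln(1 - 0.396) = -0.5042
Numerator = -((-0.5042) + 0.396 + 0.33 * 0.396^2) = 0.0564
Denominator = 118.0 * (0.396^(1/3) - 0.396/2) = 63.2884
nu = 0.0564 / 63.2884 = 8.9166e-04 mol/cm^3

8.9166e-04 mol/cm^3


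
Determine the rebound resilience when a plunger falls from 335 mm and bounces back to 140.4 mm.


Resilience = h_rebound / h_drop * 100
= 140.4 / 335 * 100
= 41.9%

41.9%


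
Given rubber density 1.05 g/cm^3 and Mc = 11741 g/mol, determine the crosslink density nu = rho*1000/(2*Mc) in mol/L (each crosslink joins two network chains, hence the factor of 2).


nu = rho * 1000 / (2 * Mc)
nu = 1.05 * 1000 / (2 * 11741)
nu = 1050.0 / 23482
nu = 0.0447 mol/L

0.0447 mol/L


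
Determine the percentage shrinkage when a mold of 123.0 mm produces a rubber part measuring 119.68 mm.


Shrinkage = (mold - part) / mold * 100
= (123.0 - 119.68) / 123.0 * 100
= 3.32 / 123.0 * 100
= 2.7%

2.7%


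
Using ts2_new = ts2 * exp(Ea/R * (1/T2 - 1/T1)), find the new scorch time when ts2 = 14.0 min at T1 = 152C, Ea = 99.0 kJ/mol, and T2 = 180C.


Convert temperatures: T1 = 152 + 273.15 = 425.15 K, T2 = 180 + 273.15 = 453.15 K
ts2_new = 14.0 * exp(99000 / 8.314 * (1/453.15 - 1/425.15))
1/T2 - 1/T1 = -1.4534e-04
ts2_new = 2.48 min

2.48 min


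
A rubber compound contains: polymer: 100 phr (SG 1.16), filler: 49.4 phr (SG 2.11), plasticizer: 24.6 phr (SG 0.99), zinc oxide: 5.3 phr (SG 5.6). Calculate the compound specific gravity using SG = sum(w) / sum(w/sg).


Sum of weights = 179.3
Volume contributions:
  polymer: 100/1.16 = 86.2069
  filler: 49.4/2.11 = 23.4123
  plasticizer: 24.6/0.99 = 24.8485
  zinc oxide: 5.3/5.6 = 0.9464
Sum of volumes = 135.4141
SG = 179.3 / 135.4141 = 1.324

SG = 1.324


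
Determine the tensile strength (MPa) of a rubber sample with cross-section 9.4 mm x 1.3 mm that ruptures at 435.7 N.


Area = width * thickness = 9.4 * 1.3 = 12.22 mm^2
TS = force / area = 435.7 / 12.22 = 35.65 MPa

35.65 MPa


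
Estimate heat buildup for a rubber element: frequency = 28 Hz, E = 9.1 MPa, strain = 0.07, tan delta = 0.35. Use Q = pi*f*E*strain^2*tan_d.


Q = pi * f * E * strain^2 * tan_d
= pi * 28 * 9.1 * 0.07^2 * 0.35
= pi * 28 * 9.1 * 0.0049 * 0.35
= 1.3728

Q = 1.3728


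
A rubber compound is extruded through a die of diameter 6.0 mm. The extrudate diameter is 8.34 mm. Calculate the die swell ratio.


Die swell ratio = D_extrudate / D_die
= 8.34 / 6.0
= 1.39

Die swell = 1.39


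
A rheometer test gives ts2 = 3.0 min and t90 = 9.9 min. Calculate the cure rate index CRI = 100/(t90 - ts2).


CRI = 100 / (t90 - ts2)
= 100 / (9.9 - 3.0)
= 100 / 6.9
= 14.49 min^-1

14.49 min^-1


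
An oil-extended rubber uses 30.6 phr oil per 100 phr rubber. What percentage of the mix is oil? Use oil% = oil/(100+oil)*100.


Oil % = oil / (100 + oil) * 100
= 30.6 / (100 + 30.6) * 100
= 30.6 / 130.6 * 100
= 23.43%

23.43%


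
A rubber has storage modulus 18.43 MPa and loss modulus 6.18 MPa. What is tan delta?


tan delta = E'' / E'
= 6.18 / 18.43
= 0.3353

tan delta = 0.3353


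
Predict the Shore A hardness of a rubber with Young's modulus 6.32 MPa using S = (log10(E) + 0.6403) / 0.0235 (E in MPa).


log10(E) = 0.0235*S - 0.6403  =>  S = (log10(E) + 0.6403) / 0.0235
log10(6.32) = 0.800717
S = (0.800717 + 0.6403) / 0.0235 = 1.441017 / 0.0235
S = 61.3

Shore A = 61.3


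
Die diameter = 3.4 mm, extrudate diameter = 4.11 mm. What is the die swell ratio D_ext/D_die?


Die swell ratio = D_extrudate / D_die
= 4.11 / 3.4
= 1.209

Die swell = 1.209


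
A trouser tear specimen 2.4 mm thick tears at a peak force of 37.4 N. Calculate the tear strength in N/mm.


Tear strength = force / thickness
= 37.4 / 2.4
= 15.58 N/mm

15.58 N/mm


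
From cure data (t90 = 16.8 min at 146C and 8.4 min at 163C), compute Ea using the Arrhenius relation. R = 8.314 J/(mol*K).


T1 = 419.15 K, T2 = 436.15 K
1/T1 - 1/T2 = 9.2992e-05
ln(t1/t2) = ln(16.8/8.4) = 0.6931
Ea = 8.314 * 0.6931 / 9.2992e-05 = 61971.4856 J/mol
Ea = 61.97 kJ/mol

61.97 kJ/mol


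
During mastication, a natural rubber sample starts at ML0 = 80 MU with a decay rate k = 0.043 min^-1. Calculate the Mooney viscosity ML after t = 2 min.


ML = ML0 * exp(-k * t)
ML = 80 * exp(-0.043 * 2)
ML = 80 * 0.9176
ML = 73.41 MU

73.41 MU


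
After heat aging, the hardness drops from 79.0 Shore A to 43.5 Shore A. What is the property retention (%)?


Retention = aged / original * 100
= 43.5 / 79.0 * 100
= 55.1%

55.1%


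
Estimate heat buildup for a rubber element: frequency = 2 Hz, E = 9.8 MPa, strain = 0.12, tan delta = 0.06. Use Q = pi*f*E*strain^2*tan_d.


Q = pi * f * E * strain^2 * tan_d
= pi * 2 * 9.8 * 0.12^2 * 0.06
= pi * 2 * 9.8 * 0.0144 * 0.06
= 0.0532

Q = 0.0532


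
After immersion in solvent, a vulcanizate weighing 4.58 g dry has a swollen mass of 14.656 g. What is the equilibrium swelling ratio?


Q = W_swollen / W_dry
Q = 14.656 / 4.58
Q = 3.2

Q = 3.2


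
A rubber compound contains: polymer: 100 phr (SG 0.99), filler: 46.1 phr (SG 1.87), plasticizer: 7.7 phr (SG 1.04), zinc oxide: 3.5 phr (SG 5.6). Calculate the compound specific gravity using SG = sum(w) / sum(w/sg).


Sum of weights = 157.3
Volume contributions:
  polymer: 100/0.99 = 101.0101
  filler: 46.1/1.87 = 24.6524
  plasticizer: 7.7/1.04 = 7.4038
  zinc oxide: 3.5/5.6 = 0.6250
Sum of volumes = 133.6914
SG = 157.3 / 133.6914 = 1.177

SG = 1.177


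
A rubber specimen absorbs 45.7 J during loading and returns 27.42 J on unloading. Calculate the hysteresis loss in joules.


Hysteresis loss = loading - unloading
= 45.7 - 27.42
= 18.28 J

18.28 J


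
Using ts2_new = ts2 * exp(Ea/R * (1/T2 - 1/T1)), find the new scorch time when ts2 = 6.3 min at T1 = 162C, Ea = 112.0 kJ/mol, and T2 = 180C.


Convert temperatures: T1 = 162 + 273.15 = 435.15 K, T2 = 180 + 273.15 = 453.15 K
ts2_new = 6.3 * exp(112000 / 8.314 * (1/453.15 - 1/435.15))
1/T2 - 1/T1 = -9.1283e-05
ts2_new = 1.84 min

1.84 min


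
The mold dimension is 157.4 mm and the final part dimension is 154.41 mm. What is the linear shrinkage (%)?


Shrinkage = (mold - part) / mold * 100
= (157.4 - 154.41) / 157.4 * 100
= 2.99 / 157.4 * 100
= 1.9%

1.9%


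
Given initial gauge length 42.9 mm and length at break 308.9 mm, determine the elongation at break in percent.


Elongation = (Lf - L0) / L0 * 100
= (308.9 - 42.9) / 42.9 * 100
= 266.0 / 42.9 * 100
= 620.0%

620.0%


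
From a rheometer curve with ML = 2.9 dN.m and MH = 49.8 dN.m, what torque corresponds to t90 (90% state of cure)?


M90 = ML + 0.9 * (MH - ML)
M90 = 2.9 + 0.9 * (49.8 - 2.9)
M90 = 2.9 + 0.9 * 46.9
M90 = 45.11 dN.m

45.11 dN.m


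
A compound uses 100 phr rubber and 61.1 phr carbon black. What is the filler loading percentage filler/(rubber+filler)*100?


Filler % = filler / (rubber + filler) * 100
= 61.1 / (100 + 61.1) * 100
= 61.1 / 161.1 * 100
= 37.93%

37.93%


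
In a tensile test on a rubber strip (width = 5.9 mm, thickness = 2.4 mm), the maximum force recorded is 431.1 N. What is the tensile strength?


Area = width * thickness = 5.9 * 2.4 = 14.16 mm^2
TS = force / area = 431.1 / 14.16 = 30.44 MPa

30.44 MPa


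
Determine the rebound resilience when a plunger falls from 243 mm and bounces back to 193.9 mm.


Resilience = h_rebound / h_drop * 100
= 193.9 / 243 * 100
= 79.8%

79.8%


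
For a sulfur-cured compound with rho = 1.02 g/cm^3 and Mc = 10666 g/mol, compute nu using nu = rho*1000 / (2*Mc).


nu = rho * 1000 / (2 * Mc)
nu = 1.02 * 1000 / (2 * 10666)
nu = 1020.0 / 21332
nu = 0.0478 mol/L

0.0478 mol/L


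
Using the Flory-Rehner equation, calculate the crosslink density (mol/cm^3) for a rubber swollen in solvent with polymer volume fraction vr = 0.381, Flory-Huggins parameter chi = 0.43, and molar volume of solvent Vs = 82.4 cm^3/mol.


ln(1 - vr) = ln(1 - 0.381) = -0.4797
Numerator = -((-0.4797) + 0.381 + 0.43 * 0.381^2) = 0.0362
Denominator = 82.4 * (0.381^(1/3) - 0.381/2) = 44.0387
nu = 0.0362 / 44.0387 = 8.2270e-04 mol/cm^3

8.2270e-04 mol/cm^3


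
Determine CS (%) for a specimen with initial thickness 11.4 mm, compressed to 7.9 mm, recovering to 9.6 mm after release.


CS = (t0 - recovered) / (t0 - ts) * 100
= (11.4 - 9.6) / (11.4 - 7.9) * 100
= 1.8 / 3.5 * 100
= 51.4%

51.4%


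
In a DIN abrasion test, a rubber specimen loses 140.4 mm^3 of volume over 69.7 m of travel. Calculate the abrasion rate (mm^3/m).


Rate = volume_loss / distance
= 140.4 / 69.7
= 2.014 mm^3/m

2.014 mm^3/m


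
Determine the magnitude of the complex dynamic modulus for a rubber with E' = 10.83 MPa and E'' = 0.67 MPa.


|E*| = sqrt(E'^2 + E''^2)
= sqrt(10.83^2 + 0.67^2)
= sqrt(117.2889 + 0.4489)
= 10.851 MPa

10.851 MPa


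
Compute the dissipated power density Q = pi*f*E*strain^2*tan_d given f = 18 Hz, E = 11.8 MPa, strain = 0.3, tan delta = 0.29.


Q = pi * f * E * strain^2 * tan_d
= pi * 18 * 11.8 * 0.3^2 * 0.29
= pi * 18 * 11.8 * 0.0900 * 0.29
= 17.4159

Q = 17.4159


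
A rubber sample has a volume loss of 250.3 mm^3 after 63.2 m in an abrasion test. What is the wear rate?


Rate = volume_loss / distance
= 250.3 / 63.2
= 3.96 mm^3/m

3.96 mm^3/m


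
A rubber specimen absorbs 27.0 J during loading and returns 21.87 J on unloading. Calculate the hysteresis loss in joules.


Hysteresis loss = loading - unloading
= 27.0 - 21.87
= 5.13 J

5.13 J


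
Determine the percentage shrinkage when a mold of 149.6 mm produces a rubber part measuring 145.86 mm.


Shrinkage = (mold - part) / mold * 100
= (149.6 - 145.86) / 149.6 * 100
= 3.74 / 149.6 * 100
= 2.5%

2.5%


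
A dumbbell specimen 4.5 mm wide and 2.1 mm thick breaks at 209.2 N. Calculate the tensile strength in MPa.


Area = width * thickness = 4.5 * 2.1 = 9.45 mm^2
TS = force / area = 209.2 / 9.45 = 22.14 MPa

22.14 MPa


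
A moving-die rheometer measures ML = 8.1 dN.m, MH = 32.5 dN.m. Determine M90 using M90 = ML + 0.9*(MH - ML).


M90 = ML + 0.9 * (MH - ML)
M90 = 8.1 + 0.9 * (32.5 - 8.1)
M90 = 8.1 + 0.9 * 24.4
M90 = 30.06 dN.m

30.06 dN.m
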